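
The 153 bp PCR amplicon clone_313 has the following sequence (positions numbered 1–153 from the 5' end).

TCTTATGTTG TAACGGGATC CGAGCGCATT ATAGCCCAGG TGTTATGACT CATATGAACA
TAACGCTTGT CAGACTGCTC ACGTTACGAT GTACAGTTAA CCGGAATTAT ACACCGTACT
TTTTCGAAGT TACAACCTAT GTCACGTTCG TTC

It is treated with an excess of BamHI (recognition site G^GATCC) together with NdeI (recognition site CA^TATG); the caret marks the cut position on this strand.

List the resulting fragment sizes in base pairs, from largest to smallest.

101, 36, 16 bp

The BamHI site (GGATCC) starts at position 16.
BamHI cuts after the first base of each site, so after position 16.
The NdeI site (CATATG) starts at position 51.
NdeI cuts after base 2 of each site, so after position 52.
Combined cut positions: 16, 52.
Linear molecule, 2 cuts → 3 fragments:
  1–16 → 16 bp
  17–52 → 36 bp
  53–153 → 101 bp
Sorted largest to smallest: 101, 36, 16 bp.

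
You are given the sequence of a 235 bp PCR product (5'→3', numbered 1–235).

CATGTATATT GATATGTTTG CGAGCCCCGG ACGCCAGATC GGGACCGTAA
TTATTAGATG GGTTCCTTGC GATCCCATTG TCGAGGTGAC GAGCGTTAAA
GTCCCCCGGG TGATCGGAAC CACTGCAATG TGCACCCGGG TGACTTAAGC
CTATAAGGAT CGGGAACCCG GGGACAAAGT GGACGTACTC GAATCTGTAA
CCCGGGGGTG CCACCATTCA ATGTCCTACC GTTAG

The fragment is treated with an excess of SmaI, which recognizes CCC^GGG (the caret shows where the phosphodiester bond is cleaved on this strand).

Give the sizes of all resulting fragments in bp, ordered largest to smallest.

107, 34, 32, 32, 30 bp

SmaI sites (CCCGGG) start at positions 105, 135, 167, 201.
SmaI cuts after base 3 of each site, so after positions 107, 137, 169, 203.
Linear molecule, 4 cuts → 5 fragments:
  1–107 → 107 bp
  108–137 → 30 bp
  138–169 → 32 bp
  170–203 → 34 bp
  204–235 → 32 bp
Sorted largest to smallest: 107, 34, 32, 32, 30 bp.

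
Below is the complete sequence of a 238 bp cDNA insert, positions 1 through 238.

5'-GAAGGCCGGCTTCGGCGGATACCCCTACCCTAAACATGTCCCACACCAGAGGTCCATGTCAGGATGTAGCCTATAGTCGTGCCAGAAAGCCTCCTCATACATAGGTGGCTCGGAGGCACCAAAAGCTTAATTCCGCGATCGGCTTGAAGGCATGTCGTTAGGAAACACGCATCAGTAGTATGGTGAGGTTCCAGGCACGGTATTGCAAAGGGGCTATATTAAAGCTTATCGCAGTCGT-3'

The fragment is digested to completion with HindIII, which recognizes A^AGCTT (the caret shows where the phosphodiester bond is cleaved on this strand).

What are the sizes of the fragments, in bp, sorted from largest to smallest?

123, 99, 16 bp

HindIII sites (AAGCTT) start at positions 123, 222.
HindIII cuts after the first base of each site, so after positions 123, 222.
Linear molecule, 2 cuts → 3 fragments:
  1–123 → 123 bp
  124–222 → 99 bp
  223–238 → 16 bp
Sorted largest to smallest: 123, 99, 16 bp.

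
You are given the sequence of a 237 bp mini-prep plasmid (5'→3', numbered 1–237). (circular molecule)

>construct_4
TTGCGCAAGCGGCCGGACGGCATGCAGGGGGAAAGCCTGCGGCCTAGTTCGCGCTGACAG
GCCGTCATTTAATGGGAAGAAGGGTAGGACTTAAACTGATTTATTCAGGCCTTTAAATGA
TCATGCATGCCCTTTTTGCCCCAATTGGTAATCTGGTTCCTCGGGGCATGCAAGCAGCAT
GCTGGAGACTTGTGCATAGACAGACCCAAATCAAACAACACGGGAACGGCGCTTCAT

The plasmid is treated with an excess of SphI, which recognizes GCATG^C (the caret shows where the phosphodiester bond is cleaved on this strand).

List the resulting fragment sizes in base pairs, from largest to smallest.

105, 80, 41, 11 bp

SphI sites (GCATGC) start at positions 20, 125, 166, 177.
SphI cuts after base 5 of each site (before the last base), so after positions 24, 129, 170, 181.
Circular molecule, 4 cuts → 4 fragments:
  25–129 → 105 bp
  130–170 → 41 bp
  171–181 → 11 bp
  182–237 then 1–24 → 56 + 24 = 80 bp
Sorted largest to smallest: 105, 80, 41, 11 bp.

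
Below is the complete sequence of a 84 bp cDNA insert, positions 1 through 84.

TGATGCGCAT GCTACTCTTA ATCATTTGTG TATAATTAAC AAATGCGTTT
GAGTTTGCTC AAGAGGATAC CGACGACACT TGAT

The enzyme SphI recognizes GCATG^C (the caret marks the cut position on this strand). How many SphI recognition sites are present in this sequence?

1

GCATGC occurs starting at position 7.
SphI cuts at 1 site.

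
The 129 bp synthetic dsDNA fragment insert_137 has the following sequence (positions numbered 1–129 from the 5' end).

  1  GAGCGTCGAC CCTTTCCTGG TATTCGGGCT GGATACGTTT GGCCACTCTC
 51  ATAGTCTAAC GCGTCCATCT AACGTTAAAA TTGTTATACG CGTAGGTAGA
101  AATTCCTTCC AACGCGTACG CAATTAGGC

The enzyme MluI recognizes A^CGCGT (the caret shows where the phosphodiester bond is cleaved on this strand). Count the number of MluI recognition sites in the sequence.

3

ACGCGT occurs starting at positions 59, 88, 112.
MluI cuts at 3 sites.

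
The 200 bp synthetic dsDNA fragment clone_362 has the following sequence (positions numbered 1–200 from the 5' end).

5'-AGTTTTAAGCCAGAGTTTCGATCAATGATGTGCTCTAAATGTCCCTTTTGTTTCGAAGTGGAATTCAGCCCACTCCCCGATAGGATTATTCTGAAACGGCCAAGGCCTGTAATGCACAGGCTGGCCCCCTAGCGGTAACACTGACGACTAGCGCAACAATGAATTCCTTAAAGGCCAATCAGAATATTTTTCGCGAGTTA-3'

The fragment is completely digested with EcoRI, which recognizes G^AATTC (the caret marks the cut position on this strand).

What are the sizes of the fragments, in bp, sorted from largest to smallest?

EcoRI sites (GAATTC) start at positions 61, 161.
EcoRI cuts after the first base of each site, so after positions 61, 161.
Linear molecule, 2 cuts → 3 fragments:
  1–61 → 61 bp
  62–161 → 100 bp
  162–200 → 39 bp
Sorted largest to smallest: 100, 61, 39 bp.

100, 61, 39 bp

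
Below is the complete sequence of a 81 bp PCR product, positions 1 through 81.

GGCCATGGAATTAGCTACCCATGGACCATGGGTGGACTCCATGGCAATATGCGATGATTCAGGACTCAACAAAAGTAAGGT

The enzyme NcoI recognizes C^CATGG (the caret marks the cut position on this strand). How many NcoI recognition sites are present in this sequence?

4

CCATGG occurs starting at positions 3, 19, 26, 39.
NcoI cuts at 4 sites.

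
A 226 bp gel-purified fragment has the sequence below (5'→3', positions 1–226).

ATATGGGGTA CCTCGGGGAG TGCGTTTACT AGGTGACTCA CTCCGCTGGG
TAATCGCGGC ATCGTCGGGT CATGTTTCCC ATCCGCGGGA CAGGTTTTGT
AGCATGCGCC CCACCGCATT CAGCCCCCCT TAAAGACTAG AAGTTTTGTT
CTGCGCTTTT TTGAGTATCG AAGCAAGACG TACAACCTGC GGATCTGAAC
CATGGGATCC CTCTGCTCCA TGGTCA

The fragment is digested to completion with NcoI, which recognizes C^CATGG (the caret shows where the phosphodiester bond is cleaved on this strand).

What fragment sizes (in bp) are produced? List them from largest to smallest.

200, 18, 8 bp

NcoI sites (CCATGG) start at positions 200, 218.
NcoI cuts after the first base of each site, so after positions 200, 218.
Linear molecule, 2 cuts → 3 fragments:
  1–200 → 200 bp
  201–218 → 18 bp
  219–226 → 8 bp
Sorted largest to smallest: 200, 18, 8 bp.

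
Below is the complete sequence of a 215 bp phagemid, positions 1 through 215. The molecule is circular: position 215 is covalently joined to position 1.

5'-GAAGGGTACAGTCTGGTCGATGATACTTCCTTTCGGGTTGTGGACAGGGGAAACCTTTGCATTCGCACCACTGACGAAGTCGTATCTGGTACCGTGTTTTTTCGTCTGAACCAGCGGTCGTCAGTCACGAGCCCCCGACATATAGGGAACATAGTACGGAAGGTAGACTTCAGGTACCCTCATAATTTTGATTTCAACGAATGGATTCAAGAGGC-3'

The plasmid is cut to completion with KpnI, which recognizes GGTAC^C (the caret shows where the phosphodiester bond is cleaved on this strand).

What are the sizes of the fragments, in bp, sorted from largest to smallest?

130, 85 bp

KpnI sites (GGTACC) start at positions 88, 173.
KpnI cuts after base 5 of each site (before the last base), so after positions 92, 177.
Circular molecule, 2 cuts → 2 fragments:
  93–177 → 85 bp
  178–215 then 1–92 → 38 + 92 = 130 bp
Sorted largest to smallest: 130, 85 bp.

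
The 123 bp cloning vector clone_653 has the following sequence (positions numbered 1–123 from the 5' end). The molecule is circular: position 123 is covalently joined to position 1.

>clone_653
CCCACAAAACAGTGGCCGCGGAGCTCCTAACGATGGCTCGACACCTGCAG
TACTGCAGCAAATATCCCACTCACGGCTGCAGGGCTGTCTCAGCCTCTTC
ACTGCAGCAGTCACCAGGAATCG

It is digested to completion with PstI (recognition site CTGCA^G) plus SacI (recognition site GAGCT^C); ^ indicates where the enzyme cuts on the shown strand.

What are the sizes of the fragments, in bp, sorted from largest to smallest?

42, 25, 24, 24, 8 bp

PstI sites (CTGCAG) start at positions 45, 53, 77, 102.
PstI cuts after base 5 of each site (before the last base), so after positions 49, 57, 81, 106.
The SacI site (GAGCTC) starts at position 21.
SacI cuts after base 5 of each site (before the last base), so after position 25.
Combined cut positions: 25, 49, 57, 81, 106.
Circular molecule, 5 cuts → 5 fragments:
  26–49 → 24 bp
  50–57 → 8 bp
  58–81 → 24 bp
  82–106 → 25 bp
  107–123 then 1–25 → 17 + 25 = 42 bp
Sorted largest to smallest: 42, 25, 24, 24, 8 bp.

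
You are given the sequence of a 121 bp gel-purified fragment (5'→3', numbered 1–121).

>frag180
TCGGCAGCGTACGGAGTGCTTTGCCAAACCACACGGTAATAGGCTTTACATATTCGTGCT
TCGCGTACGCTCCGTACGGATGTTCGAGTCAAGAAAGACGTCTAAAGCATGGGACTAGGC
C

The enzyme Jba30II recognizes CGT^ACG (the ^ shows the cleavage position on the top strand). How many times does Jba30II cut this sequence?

3

CGTACG occurs starting at positions 8, 64, 73.
Jba30II cuts at 3 sites.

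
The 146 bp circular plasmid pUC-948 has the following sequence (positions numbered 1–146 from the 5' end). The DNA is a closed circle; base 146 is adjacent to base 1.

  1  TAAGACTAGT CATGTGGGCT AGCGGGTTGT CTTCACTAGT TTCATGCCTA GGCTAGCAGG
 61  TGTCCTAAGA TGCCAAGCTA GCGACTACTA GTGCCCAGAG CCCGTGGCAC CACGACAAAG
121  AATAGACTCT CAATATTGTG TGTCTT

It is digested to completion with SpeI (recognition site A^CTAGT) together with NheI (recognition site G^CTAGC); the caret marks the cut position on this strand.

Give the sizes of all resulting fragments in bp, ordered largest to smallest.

64, 25, 17, 17, 13, 10 bp

SpeI sites (ACTAGT) start at positions 5, 35, 87.
SpeI cuts after the first base of each site, so after positions 5, 35, 87.
NheI sites (GCTAGC) start at positions 18, 52, 77.
NheI cuts after the first base of each site, so after positions 18, 52, 77.
Combined cut positions: 5, 18, 35, 52, 77, 87.
Circular molecule, 6 cuts → 6 fragments:
  6–18 → 13 bp
  19–35 → 17 bp
  36–52 → 17 bp
  53–77 → 25 bp
  78–87 → 10 bp
  88–146 then 1–5 → 59 + 5 = 64 bp
Sorted largest to smallest: 64, 25, 17, 17, 13, 10 bp.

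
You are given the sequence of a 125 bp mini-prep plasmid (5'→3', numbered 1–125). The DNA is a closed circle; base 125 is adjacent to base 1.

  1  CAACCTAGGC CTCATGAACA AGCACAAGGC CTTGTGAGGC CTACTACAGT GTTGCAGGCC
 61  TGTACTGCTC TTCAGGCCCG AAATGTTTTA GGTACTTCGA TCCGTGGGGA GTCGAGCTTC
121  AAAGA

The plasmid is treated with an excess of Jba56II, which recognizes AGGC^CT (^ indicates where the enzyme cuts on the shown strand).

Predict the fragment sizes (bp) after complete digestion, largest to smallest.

Jba56II sites (AGGCCT) start at positions 7, 27, 37, 56.
Jba56II cuts after base 4 of each site, so after positions 10, 30, 40, 59.
Circular molecule, 4 cuts → 4 fragments:
  11–30 → 20 bp
  31–40 → 10 bp
  41–59 → 19 bp
  60–125 then 1–10 → 66 + 10 = 76 bp
Sorted largest to smallest: 76, 20, 19, 10 bp.

76, 20, 19, 10 bp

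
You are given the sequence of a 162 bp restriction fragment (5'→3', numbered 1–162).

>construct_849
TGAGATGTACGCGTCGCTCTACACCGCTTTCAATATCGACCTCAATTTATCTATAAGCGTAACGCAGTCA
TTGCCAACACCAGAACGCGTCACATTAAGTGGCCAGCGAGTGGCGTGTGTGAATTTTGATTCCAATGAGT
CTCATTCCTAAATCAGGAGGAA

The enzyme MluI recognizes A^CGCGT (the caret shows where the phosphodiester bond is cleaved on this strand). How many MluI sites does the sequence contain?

ACGCGT occurs starting at positions 9, 85.
MluI cuts at 2 sites.

2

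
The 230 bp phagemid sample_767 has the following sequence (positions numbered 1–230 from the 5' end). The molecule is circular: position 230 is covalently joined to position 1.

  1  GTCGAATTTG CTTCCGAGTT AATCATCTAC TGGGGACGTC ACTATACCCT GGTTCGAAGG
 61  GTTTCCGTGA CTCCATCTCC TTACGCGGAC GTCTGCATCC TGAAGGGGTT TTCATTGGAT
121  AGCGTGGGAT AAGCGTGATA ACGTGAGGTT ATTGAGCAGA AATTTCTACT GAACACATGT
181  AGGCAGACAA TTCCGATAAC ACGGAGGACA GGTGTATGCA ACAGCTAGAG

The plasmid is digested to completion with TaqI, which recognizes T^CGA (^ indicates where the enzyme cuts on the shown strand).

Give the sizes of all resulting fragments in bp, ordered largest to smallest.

178, 52 bp

TaqI sites (TCGA) start at positions 2, 54.
TaqI cuts after the first base of each site, so after positions 2, 54.
Circular molecule, 2 cuts → 2 fragments:
  3–54 → 52 bp
  55–230 then 1–2 → 176 + 2 = 178 bp
Sorted largest to smallest: 178, 52 bp.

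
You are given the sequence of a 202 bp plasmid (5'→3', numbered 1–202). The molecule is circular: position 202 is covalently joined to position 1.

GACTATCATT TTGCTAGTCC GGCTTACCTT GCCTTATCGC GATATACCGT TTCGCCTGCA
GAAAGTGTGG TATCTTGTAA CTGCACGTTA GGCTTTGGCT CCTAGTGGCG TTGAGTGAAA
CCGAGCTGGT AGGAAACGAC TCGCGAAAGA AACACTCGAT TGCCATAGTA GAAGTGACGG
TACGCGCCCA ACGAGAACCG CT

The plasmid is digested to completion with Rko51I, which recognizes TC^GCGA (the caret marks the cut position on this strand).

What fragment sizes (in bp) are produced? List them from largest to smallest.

104, 98 bp

Rko51I sites (TCGCGA) start at positions 37, 141.
Rko51I cuts after base 2 of each site, so after positions 38, 142.
Circular molecule, 2 cuts → 2 fragments:
  39–142 → 104 bp
  143–202 then 1–38 → 60 + 38 = 98 bp
Sorted largest to smallest: 104, 98 bp.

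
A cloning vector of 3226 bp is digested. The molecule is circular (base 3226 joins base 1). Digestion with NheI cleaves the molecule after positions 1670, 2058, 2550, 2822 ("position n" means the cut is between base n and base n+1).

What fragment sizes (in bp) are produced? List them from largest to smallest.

Circular molecule, 4 cuts → 4 fragments:
  2058 − 1670 = 388 bp
  2550 − 2058 = 492 bp
  2822 − 2550 = 272 bp
  wrap: 3226 − 2822 + 1670 = 2074 bp
Sorted largest to smallest: 2074, 492, 388, 272 bp.

2074, 492, 388, 272 bp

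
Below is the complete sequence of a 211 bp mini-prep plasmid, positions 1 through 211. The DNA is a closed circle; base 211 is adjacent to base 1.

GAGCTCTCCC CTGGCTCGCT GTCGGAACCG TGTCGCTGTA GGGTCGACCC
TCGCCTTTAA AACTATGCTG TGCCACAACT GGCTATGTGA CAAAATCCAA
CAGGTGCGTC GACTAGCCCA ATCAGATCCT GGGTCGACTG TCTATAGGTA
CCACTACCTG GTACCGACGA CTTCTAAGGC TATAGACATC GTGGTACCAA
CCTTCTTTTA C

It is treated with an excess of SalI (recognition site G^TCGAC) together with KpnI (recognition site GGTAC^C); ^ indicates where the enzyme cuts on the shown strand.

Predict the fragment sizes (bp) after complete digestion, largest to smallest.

SalI sites (GTCGAC) start at positions 43, 108, 133.
SalI cuts after the first base of each site, so after positions 43, 108, 133.
KpnI sites (GGTACC) start at positions 147, 160, 193.
KpnI cuts after base 5 of each site (before the last base), so after positions 151, 164, 197.
Combined cut positions: 43, 108, 133, 151, 164, 197.
Circular molecule, 6 cuts → 6 fragments:
  44–108 → 65 bp
  109–133 → 25 bp
  134–151 → 18 bp
  152–164 → 13 bp
  165–197 → 33 bp
  198–211 then 1–43 → 14 + 43 = 57 bp
Sorted largest to smallest: 65, 57, 33, 25, 18, 13 bp.

65, 57, 33, 25, 18, 13 bp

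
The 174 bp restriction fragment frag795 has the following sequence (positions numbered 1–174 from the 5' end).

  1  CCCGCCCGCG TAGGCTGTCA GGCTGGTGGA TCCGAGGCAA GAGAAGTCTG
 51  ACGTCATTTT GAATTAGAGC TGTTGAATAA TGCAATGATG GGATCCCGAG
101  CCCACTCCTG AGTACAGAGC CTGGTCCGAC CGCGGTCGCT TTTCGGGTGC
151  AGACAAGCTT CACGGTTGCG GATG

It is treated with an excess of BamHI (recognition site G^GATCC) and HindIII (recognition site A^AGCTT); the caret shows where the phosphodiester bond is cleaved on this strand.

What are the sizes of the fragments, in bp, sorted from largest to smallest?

64, 63, 28, 19 bp

BamHI sites (GGATCC) start at positions 28, 91.
BamHI cuts after the first base of each site, so after positions 28, 91.
The HindIII site (AAGCTT) starts at position 155.
HindIII cuts after the first base of each site, so after position 155.
Combined cut positions: 28, 91, 155.
Linear molecule, 3 cuts → 4 fragments:
  1–28 → 28 bp
  29–91 → 63 bp
  92–155 → 64 bp
  156–174 → 19 bp
Sorted largest to smallest: 64, 63, 28, 19 bp.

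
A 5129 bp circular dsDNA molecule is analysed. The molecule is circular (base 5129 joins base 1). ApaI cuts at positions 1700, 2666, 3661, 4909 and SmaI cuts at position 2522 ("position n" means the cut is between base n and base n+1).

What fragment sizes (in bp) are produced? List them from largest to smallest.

1920, 1248, 995, 822, 144 bp

Combined cut positions (sorted): 1700, 2522, 2666, 3661, 4909.
Circular molecule, 5 cuts → 5 fragments:
  2522 − 1700 = 822 bp
  2666 − 2522 = 144 bp
  3661 − 2666 = 995 bp
  4909 − 3661 = 1248 bp
  wrap: 5129 − 4909 + 1700 = 1920 bp
Sorted largest to smallest: 1920, 1248, 995, 822, 144 bp.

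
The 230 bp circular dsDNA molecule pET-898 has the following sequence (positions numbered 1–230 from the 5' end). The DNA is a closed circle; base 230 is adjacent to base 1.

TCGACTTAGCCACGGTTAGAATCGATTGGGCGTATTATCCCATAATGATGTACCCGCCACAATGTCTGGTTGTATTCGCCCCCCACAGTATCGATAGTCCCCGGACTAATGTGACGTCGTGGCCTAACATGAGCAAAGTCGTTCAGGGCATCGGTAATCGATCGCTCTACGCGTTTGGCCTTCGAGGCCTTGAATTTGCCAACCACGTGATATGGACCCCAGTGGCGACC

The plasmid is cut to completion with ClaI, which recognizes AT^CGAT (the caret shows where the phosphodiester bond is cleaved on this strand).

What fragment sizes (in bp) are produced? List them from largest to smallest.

94, 69, 67 bp

ClaI sites (ATCGAT) start at positions 21, 90, 157.
ClaI cuts after base 2 of each site, so after positions 22, 91, 158.
Circular molecule, 3 cuts → 3 fragments:
  23–91 → 69 bp
  92–158 → 67 bp
  159–230 then 1–22 → 72 + 22 = 94 bp
Sorted largest to smallest: 94, 69, 67 bp.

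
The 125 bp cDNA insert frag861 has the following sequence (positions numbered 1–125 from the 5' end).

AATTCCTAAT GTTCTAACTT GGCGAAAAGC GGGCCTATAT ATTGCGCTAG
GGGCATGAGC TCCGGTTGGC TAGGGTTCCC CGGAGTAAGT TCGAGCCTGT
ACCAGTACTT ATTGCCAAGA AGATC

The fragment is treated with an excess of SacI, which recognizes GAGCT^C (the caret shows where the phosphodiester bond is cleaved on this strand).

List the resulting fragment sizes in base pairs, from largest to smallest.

The SacI site (GAGCTC) starts at position 57.
SacI cuts after base 5 of each site (before the last base), so after position 61.
Linear molecule, 1 cut → 2 fragments:
  1–61 → 61 bp
  62–125 → 64 bp
Sorted largest to smallest: 64, 61 bp.

64, 61 bp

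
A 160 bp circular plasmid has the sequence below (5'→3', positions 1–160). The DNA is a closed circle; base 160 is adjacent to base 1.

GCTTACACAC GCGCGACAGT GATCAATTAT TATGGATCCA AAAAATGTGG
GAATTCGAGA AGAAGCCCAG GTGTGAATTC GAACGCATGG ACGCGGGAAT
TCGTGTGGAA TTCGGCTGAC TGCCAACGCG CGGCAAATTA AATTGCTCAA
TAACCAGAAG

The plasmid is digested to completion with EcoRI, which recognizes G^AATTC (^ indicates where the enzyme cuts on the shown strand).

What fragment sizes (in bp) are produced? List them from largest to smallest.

103, 24, 22, 11 bp

EcoRI sites (GAATTC) start at positions 51, 75, 97, 108.
EcoRI cuts after the first base of each site, so after positions 51, 75, 97, 108.
Circular molecule, 4 cuts → 4 fragments:
  52–75 → 24 bp
  76–97 → 22 bp
  98–108 → 11 bp
  109–160 then 1–51 → 52 + 51 = 103 bp
Sorted largest to smallest: 103, 24, 22, 11 bp.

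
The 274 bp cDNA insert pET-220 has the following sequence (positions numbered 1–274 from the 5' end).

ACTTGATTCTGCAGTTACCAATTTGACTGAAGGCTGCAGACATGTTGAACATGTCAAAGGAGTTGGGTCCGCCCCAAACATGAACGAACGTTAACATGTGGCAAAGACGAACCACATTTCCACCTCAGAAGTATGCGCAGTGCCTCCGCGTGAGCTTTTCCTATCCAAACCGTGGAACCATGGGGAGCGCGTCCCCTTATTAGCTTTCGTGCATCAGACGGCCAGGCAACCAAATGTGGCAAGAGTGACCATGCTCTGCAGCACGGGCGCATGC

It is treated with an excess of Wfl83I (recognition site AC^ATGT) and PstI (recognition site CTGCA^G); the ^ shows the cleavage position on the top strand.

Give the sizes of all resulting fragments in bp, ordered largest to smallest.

Wfl83I sites (ACATGT) start at positions 40, 49, 94.
Wfl83I cuts after base 2 of each site, so after positions 41, 50, 95.
PstI sites (CTGCAG) start at positions 9, 34, 256.
PstI cuts after base 5 of each site (before the last base), so after positions 13, 38, 260.
Combined cut positions: 13, 38, 41, 50, 95, 260.
Linear molecule, 6 cuts → 7 fragments:
  1–13 → 13 bp
  14–38 → 25 bp
  39–41 → 3 bp
  42–50 → 9 bp
  51–95 → 45 bp
  96–260 → 165 bp
  261–274 → 14 bp
Sorted largest to smallest: 165, 45, 25, 14, 13, 9, 3 bp.

165, 45, 25, 14, 13, 9, 3 bp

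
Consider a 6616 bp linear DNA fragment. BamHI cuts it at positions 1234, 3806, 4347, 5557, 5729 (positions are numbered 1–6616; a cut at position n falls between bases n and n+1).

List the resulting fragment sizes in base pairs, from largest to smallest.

Linear molecule, 5 cuts → 6 fragments:
  1234 − 0 = 1234 bp
  3806 − 1234 = 2572 bp
  4347 − 3806 = 541 bp
  5557 − 4347 = 1210 bp
  5729 − 5557 = 172 bp
  6616 − 5729 = 887 bp
Sorted largest to smallest: 2572, 1234, 1210, 887, 541, 172 bp.

2572, 1234, 1210, 887, 541, 172 bp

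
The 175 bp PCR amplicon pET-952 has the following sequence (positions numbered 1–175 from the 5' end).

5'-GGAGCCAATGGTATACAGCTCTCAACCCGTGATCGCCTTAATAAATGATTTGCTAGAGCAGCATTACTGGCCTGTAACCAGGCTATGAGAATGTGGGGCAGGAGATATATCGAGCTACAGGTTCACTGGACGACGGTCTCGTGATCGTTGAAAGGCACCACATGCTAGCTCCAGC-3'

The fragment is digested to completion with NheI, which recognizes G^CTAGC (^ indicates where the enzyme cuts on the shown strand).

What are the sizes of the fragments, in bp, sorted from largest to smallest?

The NheI site (GCTAGC) starts at position 164.
NheI cuts after the first base of each site, so after position 164.
Linear molecule, 1 cut → 2 fragments:
  1–164 → 164 bp
  165–175 → 11 bp
Sorted largest to smallest: 164, 11 bp.

164, 11 bp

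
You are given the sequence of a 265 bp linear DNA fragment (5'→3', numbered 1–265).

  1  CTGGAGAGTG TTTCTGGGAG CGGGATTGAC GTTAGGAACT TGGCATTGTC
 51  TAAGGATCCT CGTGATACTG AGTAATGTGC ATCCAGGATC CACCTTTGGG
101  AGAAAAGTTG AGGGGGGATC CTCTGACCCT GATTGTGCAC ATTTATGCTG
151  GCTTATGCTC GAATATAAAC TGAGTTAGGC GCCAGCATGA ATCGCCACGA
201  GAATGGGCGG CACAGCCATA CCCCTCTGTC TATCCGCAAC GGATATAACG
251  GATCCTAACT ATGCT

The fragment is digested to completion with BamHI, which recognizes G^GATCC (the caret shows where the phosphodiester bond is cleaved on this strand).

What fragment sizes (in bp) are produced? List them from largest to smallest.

134, 54, 32, 30, 15 bp

BamHI sites (GGATCC) start at positions 54, 86, 116, 250.
BamHI cuts after the first base of each site, so after positions 54, 86, 116, 250.
Linear molecule, 4 cuts → 5 fragments:
  1–54 → 54 bp
  55–86 → 32 bp
  87–116 → 30 bp
  117–250 → 134 bp
  251–265 → 15 bp
Sorted largest to smallest: 134, 54, 32, 30, 15 bp.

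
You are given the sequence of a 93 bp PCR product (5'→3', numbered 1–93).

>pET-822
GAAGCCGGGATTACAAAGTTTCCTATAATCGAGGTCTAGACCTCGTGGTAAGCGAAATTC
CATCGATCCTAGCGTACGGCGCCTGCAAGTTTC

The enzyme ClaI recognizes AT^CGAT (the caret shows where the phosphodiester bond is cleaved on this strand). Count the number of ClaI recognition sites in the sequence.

1

ATCGAT occurs starting at position 62.
ClaI cuts at 1 site.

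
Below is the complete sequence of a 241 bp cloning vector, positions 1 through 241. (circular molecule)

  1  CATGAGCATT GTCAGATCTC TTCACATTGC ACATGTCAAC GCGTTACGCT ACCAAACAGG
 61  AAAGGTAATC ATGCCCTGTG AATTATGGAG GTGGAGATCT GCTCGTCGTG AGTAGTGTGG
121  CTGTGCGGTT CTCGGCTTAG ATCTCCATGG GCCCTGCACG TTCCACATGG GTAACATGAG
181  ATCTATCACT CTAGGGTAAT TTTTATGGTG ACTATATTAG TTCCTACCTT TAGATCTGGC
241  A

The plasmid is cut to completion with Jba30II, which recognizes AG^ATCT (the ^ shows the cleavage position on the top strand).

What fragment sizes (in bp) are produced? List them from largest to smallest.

Jba30II sites (AGATCT) start at positions 14, 95, 139, 179, 232.
Jba30II cuts after base 2 of each site, so after positions 15, 96, 140, 180, 233.
Circular molecule, 5 cuts → 5 fragments:
  16–96 → 81 bp
  97–140 → 44 bp
  141–180 → 40 bp
  181–233 → 53 bp
  234–241 then 1–15 → 8 + 15 = 23 bp
Sorted largest to smallest: 81, 53, 44, 40, 23 bp.

81, 53, 44, 40, 23 bp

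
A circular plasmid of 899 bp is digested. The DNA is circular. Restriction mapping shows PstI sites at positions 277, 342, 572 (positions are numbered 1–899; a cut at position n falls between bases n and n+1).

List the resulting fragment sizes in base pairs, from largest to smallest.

Circular molecule, 3 cuts → 3 fragments:
  342 − 277 = 65 bp
  572 − 342 = 230 bp
  wrap: 899 − 572 + 277 = 604 bp
Sorted largest to smallest: 604, 230, 65 bp.

604, 230, 65 bp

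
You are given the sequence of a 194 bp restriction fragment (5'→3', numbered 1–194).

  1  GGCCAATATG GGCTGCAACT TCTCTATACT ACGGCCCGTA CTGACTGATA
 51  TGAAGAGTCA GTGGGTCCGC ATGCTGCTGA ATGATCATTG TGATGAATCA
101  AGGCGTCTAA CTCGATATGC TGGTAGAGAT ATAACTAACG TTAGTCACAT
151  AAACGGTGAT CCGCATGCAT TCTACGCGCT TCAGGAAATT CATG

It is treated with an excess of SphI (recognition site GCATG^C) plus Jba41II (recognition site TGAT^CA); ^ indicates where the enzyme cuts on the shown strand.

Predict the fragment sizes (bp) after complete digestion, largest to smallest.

SphI sites (GCATGC) start at positions 69, 163.
SphI cuts after base 5 of each site (before the last base), so after positions 73, 167.
The Jba41II site (TGATCA) starts at position 82.
Jba41II cuts after base 4 of each site, so after position 85.
Combined cut positions: 73, 85, 167.
Linear molecule, 3 cuts → 4 fragments:
  1–73 → 73 bp
  74–85 → 12 bp
  86–167 → 82 bp
  168–194 → 27 bp
Sorted largest to smallest: 82, 73, 27, 12 bp.

82, 73, 27, 12 bp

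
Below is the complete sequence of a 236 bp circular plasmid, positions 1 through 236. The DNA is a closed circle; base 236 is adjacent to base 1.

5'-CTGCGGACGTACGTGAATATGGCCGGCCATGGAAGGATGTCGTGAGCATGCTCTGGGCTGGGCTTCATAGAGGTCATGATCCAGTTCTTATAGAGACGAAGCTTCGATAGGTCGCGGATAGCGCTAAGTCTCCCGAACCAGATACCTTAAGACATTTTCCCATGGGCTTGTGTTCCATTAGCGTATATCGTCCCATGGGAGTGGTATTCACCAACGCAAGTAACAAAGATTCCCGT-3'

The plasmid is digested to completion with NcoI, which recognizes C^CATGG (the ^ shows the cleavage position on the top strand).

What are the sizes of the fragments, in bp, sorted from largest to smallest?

NcoI sites (CCATGG) start at positions 27, 160, 193.
NcoI cuts after the first base of each site, so after positions 27, 160, 193.
Circular molecule, 3 cuts → 3 fragments:
  28–160 → 133 bp
  161–193 → 33 bp
  194–236 then 1–27 → 43 + 27 = 70 bp
Sorted largest to smallest: 133, 70, 33 bp.

133, 70, 33 bp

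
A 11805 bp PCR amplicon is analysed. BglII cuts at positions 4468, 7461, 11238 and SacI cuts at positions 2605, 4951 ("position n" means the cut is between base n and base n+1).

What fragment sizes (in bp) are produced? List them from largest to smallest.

Combined cut positions (sorted): 2605, 4468, 4951, 7461, 11238.
Linear molecule, 5 cuts → 6 fragments:
  2605 − 0 = 2605 bp
  4468 − 2605 = 1863 bp
  4951 − 4468 = 483 bp
  7461 − 4951 = 2510 bp
  11238 − 7461 = 3777 bp
  11805 − 11238 = 567 bp
Sorted largest to smallest: 3777, 2605, 2510, 1863, 567, 483 bp.

3777, 2605, 2510, 1863, 567, 483 bp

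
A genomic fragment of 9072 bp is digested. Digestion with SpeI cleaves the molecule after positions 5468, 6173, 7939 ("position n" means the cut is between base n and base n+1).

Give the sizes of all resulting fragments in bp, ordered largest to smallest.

5468, 1766, 1133, 705 bp

Linear molecule, 3 cuts → 4 fragments:
  5468 − 0 = 5468 bp
  6173 − 5468 = 705 bp
  7939 − 6173 = 1766 bp
  9072 − 7939 = 1133 bp
Sorted largest to smallest: 5468, 1766, 1133, 705 bp.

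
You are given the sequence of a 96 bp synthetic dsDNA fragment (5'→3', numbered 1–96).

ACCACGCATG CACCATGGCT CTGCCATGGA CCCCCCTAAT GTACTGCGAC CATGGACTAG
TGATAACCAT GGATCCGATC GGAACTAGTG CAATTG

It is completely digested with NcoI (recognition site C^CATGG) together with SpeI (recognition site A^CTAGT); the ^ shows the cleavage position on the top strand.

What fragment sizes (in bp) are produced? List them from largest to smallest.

26, 17, 13, 12, 11, 11, 6 bp

NcoI sites (CCATGG) start at positions 13, 24, 50, 67.
NcoI cuts after the first base of each site, so after positions 13, 24, 50, 67.
SpeI sites (ACTAGT) start at positions 56, 84.
SpeI cuts after the first base of each site, so after positions 56, 84.
Combined cut positions: 13, 24, 50, 56, 67, 84.
Linear molecule, 6 cuts → 7 fragments:
  1–13 → 13 bp
  14–24 → 11 bp
  25–50 → 26 bp
  51–56 → 6 bp
  57–67 → 11 bp
  68–84 → 17 bp
  85–96 → 12 bp
Sorted largest to smallest: 26, 17, 13, 12, 11, 11, 6 bp.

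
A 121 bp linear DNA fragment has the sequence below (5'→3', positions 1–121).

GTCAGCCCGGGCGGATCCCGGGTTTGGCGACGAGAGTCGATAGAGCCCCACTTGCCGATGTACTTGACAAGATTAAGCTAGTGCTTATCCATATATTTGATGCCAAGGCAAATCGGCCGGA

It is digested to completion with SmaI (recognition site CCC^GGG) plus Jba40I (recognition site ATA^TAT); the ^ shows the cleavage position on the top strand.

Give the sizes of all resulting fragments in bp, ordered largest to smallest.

74, 28, 11, 8 bp

SmaI sites (CCCGGG) start at positions 6, 17.
SmaI cuts after base 3 of each site, so after positions 8, 19.
The Jba40I site (ATATAT) starts at position 91.
Jba40I cuts after base 3 of each site, so after position 93.
Combined cut positions: 8, 19, 93.
Linear molecule, 3 cuts → 4 fragments:
  1–8 → 8 bp
  9–19 → 11 bp
  20–93 → 74 bp
  94–121 → 28 bp
Sorted largest to smallest: 74, 28, 11, 8 bp.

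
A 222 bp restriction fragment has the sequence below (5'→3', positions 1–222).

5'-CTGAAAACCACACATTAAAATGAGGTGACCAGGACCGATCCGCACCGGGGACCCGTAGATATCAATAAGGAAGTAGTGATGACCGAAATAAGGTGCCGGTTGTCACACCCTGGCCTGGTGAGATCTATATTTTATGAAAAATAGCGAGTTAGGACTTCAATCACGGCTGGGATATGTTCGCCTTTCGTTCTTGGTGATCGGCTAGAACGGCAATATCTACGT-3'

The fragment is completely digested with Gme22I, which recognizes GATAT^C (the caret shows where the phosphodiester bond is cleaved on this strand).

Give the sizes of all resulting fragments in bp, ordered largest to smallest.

The Gme22I site (GATATC) starts at position 58.
Gme22I cuts after base 5 of each site (before the last base), so after position 62.
Linear molecule, 1 cut → 2 fragments:
  1–62 → 62 bp
  63–222 → 160 bp
Sorted largest to smallest: 160, 62 bp.

160, 62 bp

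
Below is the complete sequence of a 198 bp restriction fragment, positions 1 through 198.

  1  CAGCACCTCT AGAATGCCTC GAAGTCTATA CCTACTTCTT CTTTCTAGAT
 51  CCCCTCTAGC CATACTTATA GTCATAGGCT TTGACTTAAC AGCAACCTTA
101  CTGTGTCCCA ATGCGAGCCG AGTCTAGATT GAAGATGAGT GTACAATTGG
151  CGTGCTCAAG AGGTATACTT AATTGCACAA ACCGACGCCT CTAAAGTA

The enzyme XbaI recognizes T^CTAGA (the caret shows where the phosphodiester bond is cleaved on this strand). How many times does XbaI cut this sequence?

TCTAGA occurs starting at positions 8, 44, 123.
XbaI cuts at 3 sites.

3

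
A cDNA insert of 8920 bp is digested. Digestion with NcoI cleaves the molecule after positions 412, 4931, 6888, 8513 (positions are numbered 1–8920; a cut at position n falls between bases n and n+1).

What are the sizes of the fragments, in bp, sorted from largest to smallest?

Linear molecule, 4 cuts → 5 fragments:
  412 − 0 = 412 bp
  4931 − 412 = 4519 bp
  6888 − 4931 = 1957 bp
  8513 − 6888 = 1625 bp
  8920 − 8513 = 407 bp
Sorted largest to smallest: 4519, 1957, 1625, 412, 407 bp.

4519, 1957, 1625, 412, 407 bp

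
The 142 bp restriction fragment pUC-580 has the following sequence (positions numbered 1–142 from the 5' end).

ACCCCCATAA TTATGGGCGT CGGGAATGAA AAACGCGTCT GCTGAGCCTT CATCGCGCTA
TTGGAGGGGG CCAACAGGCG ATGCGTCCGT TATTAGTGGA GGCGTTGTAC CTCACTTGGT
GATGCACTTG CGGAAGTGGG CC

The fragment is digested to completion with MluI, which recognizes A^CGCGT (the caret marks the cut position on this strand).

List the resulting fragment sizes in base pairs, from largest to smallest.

109, 33 bp

The MluI site (ACGCGT) starts at position 33.
MluI cuts after the first base of each site, so after position 33.
Linear molecule, 1 cut → 2 fragments:
  1–33 → 33 bp
  34–142 → 109 bp
Sorted largest to smallest: 109, 33 bp.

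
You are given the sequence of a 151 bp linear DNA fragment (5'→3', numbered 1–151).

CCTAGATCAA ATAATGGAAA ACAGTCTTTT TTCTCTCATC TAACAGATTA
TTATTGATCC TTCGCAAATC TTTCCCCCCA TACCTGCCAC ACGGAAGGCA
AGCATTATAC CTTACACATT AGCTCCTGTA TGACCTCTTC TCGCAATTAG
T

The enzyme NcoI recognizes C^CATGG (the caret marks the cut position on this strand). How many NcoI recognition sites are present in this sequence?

No occurrence of CCATGG is present in the sequence.
NcoI does not cut: 0 sites.

0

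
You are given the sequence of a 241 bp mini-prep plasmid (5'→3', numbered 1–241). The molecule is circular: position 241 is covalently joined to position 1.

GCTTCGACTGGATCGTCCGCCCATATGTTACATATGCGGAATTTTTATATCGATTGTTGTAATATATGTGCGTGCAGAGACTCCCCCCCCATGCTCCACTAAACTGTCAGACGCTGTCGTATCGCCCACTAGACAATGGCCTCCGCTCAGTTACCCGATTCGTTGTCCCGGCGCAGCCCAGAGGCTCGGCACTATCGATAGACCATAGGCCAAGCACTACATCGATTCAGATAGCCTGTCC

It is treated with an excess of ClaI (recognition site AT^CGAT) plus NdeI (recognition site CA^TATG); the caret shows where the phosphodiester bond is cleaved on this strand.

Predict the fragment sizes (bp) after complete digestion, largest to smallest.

ClaI sites (ATCGAT) start at positions 49, 194, 221.
ClaI cuts after base 2 of each site, so after positions 50, 195, 222.
NdeI sites (CATATG) start at positions 22, 31.
NdeI cuts after base 2 of each site, so after positions 23, 32.
Combined cut positions: 23, 32, 50, 195, 222.
Circular molecule, 5 cuts → 5 fragments:
  24–32 → 9 bp
  33–50 → 18 bp
  51–195 → 145 bp
  196–222 → 27 bp
  223–241 then 1–23 → 19 + 23 = 42 bp
Sorted largest to smallest: 145, 42, 27, 18, 9 bp.

145, 42, 27, 18, 9 bp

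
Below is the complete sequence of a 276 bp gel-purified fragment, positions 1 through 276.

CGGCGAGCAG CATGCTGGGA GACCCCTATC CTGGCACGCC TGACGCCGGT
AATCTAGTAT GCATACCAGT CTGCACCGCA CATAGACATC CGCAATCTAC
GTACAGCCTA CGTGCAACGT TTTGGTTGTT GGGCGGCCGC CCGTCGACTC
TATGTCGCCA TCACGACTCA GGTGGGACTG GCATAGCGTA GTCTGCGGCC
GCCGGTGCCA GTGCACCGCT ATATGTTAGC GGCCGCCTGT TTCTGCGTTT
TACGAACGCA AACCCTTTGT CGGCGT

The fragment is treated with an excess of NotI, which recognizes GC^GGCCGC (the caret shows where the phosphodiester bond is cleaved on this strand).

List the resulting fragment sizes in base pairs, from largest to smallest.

134, 62, 46, 34 bp

NotI sites (GCGGCCGC) start at positions 133, 195, 229.
NotI cuts after base 2 of each site, so after positions 134, 196, 230.
Linear molecule, 3 cuts → 4 fragments:
  1–134 → 134 bp
  135–196 → 62 bp
  197–230 → 34 bp
  231–276 → 46 bp
Sorted largest to smallest: 134, 62, 46, 34 bp.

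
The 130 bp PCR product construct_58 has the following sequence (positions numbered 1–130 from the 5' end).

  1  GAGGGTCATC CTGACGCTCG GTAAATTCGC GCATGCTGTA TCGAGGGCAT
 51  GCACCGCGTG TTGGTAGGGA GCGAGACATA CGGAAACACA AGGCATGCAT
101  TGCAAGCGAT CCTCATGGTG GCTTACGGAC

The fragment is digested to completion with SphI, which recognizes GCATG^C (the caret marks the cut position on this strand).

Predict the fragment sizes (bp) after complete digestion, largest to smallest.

46, 35, 33, 16 bp

SphI sites (GCATGC) start at positions 31, 47, 93.
SphI cuts after base 5 of each site (before the last base), so after positions 35, 51, 97.
Linear molecule, 3 cuts → 4 fragments:
  1–35 → 35 bp
  36–51 → 16 bp
  52–97 → 46 bp
  98–130 → 33 bp
Sorted largest to smallest: 46, 35, 33, 16 bp.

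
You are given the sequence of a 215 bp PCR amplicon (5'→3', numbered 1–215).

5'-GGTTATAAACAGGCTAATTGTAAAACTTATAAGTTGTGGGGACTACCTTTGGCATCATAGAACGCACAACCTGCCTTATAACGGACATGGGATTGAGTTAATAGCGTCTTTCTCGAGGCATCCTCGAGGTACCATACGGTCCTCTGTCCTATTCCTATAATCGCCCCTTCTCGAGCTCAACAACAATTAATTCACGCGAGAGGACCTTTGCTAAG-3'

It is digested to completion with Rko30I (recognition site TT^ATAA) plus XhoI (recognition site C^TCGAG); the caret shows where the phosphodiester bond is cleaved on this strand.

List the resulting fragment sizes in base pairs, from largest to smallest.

Rko30I sites (TTATAA) start at positions 3, 27, 76.
Rko30I cuts after base 2 of each site, so after positions 4, 28, 77.
XhoI sites (CTCGAG) start at positions 112, 123, 170.
XhoI cuts after the first base of each site, so after positions 112, 123, 170.
Combined cut positions: 4, 28, 77, 112, 123, 170.
Linear molecule, 6 cuts → 7 fragments:
  1–4 → 4 bp
  5–28 → 24 bp
  29–77 → 49 bp
  78–112 → 35 bp
  113–123 → 11 bp
  124–170 → 47 bp
  171–215 → 45 bp
Sorted largest to smallest: 49, 47, 45, 35, 24, 11, 4 bp.

49, 47, 45, 35, 24, 11, 4 bp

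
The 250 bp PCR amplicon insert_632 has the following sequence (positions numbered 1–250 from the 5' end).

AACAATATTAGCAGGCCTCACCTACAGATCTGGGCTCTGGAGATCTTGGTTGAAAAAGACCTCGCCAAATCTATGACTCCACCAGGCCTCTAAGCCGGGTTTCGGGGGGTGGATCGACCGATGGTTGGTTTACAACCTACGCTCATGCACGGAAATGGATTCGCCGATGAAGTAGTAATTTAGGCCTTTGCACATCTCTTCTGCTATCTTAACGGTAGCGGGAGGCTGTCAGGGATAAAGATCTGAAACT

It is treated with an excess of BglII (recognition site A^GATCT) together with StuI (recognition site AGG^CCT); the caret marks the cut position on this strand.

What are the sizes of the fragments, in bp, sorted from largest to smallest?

BglII sites (AGATCT) start at positions 26, 41, 239.
BglII cuts after the first base of each site, so after positions 26, 41, 239.
StuI sites (AGGCCT) start at positions 13, 84, 182.
StuI cuts after base 3 of each site, so after positions 15, 86, 184.
Combined cut positions: 15, 26, 41, 86, 184, 239.
Linear molecule, 6 cuts → 7 fragments:
  1–15 → 15 bp
  16–26 → 11 bp
  27–41 → 15 bp
  42–86 → 45 bp
  87–184 → 98 bp
  185–239 → 55 bp
  240–250 → 11 bp
Sorted largest to smallest: 98, 55, 45, 15, 15, 11, 11 bp.

98, 55, 45, 15, 15, 11, 11 bp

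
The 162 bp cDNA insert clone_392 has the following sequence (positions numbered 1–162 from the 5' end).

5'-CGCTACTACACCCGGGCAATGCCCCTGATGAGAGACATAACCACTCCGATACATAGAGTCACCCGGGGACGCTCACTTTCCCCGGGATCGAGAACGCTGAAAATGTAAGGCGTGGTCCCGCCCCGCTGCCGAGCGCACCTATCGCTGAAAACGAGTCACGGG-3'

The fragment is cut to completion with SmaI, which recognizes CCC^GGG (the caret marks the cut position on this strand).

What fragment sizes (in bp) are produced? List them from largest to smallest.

79, 51, 19, 13 bp

SmaI sites (CCCGGG) start at positions 11, 62, 81.
SmaI cuts after base 3 of each site, so after positions 13, 64, 83.
Linear molecule, 3 cuts → 4 fragments:
  1–13 → 13 bp
  14–64 → 51 bp
  65–83 → 19 bp
  84–162 → 79 bp
Sorted largest to smallest: 79, 51, 19, 13 bp.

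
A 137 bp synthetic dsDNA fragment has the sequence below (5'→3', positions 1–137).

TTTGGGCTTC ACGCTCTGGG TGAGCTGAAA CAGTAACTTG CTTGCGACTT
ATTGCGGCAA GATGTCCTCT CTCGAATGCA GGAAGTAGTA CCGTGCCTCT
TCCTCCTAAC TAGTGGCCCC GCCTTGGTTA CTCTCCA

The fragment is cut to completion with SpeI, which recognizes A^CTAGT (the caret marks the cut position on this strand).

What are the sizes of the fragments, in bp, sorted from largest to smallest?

109, 28 bp

The SpeI site (ACTAGT) starts at position 109.
SpeI cuts after the first base of each site, so after position 109.
Linear molecule, 1 cut → 2 fragments:
  1–109 → 109 bp
  110–137 → 28 bp
Sorted largest to smallest: 109, 28 bp.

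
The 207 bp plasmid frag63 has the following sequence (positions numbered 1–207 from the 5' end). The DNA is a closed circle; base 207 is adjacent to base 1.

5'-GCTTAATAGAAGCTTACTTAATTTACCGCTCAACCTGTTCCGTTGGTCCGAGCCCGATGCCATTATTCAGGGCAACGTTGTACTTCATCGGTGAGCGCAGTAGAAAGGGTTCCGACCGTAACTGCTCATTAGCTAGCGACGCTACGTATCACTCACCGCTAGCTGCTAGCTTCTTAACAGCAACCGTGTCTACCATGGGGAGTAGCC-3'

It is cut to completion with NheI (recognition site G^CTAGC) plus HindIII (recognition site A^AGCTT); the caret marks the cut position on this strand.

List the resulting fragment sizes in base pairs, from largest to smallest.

NheI sites (GCTAGC) start at positions 132, 158, 165.
NheI cuts after the first base of each site, so after positions 132, 158, 165.
The HindIII site (AAGCTT) starts at position 10.
HindIII cuts after the first base of each site, so after position 10.
Combined cut positions: 10, 132, 158, 165.
Circular molecule, 4 cuts → 4 fragments:
  11–132 → 122 bp
  133–158 → 26 bp
  159–165 → 7 bp
  166–207 then 1–10 → 42 + 10 = 52 bp
Sorted largest to smallest: 122, 52, 26, 7 bp.

122, 52, 26, 7 bp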